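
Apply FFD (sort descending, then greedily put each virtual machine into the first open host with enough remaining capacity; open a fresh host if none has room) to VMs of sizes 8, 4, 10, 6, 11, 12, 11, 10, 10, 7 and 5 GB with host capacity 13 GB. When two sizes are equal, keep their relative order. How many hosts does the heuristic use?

9

Sorted descending: 12, 11, 11, 10, 10, 10, 8, 7, 6, 5, 4.
  12 → host 1 (new)  [load 12/13]
  11 → host 2 (new)  [load 11/13]
  11 → host 3 (new)  [load 11/13]
  10 → host 4 (new)  [load 10/13]
  10 → host 5 (new)  [load 10/13]
  10 → host 6 (new)  [load 10/13]
  8 → host 7 (new)  [load 8/13]
  7 → host 8 (new)  [load 7/13]
  6 → host 8  [load 13/13]
  5 → host 7  [load 13/13]
  4 → host 9 (new)  [load 4/13]
9 hosts opened.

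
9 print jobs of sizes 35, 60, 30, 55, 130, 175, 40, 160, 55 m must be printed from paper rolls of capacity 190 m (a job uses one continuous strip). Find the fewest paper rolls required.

Total = 175 + 160 + 130 + 60 + 55 + 55 + 40 + 35 + 30 = 740 m.
Lower bound: ⌈740/190⌉ = 4 paper rolls.
A packing using 4 paper rolls:
  roll 1: 175 = 175
  roll 2: 160 + 30 = 190
  roll 3: 130 + 60 = 190
  roll 4: 55 + 55 + 40 + 35 = 185
This matches the lower bound, so 4 is optimal.

4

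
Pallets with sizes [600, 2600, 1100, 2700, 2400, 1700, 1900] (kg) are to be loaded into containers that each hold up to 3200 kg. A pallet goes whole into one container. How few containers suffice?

5

Total = 2700 + 2600 + 2400 + 1900 + 1700 + 1100 + 600 = 13000 kg.
Lower bound: ⌈13000/3200⌉ = 5 containers.
A packing using 5 containers:
  container 1: 2700 = 2700
  container 2: 2600 + 600 = 3200
  container 3: 2400 = 2400
  container 4: 1900 + 1100 = 3000
  container 5: 1700 = 1700
This matches the lower bound, so 5 is optimal.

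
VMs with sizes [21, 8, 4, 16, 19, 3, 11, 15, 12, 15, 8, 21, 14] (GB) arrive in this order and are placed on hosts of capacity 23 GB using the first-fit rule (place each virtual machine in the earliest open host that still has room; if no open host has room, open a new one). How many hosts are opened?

9

  21 → host 1 (new)  [load 21/23]
  8 → host 2 (new)  [load 8/23]
  4 → host 2  [load 12/23]
  16 → host 3 (new)  [load 16/23]
  19 → host 4 (new)  [load 19/23]
  3 → host 2  [load 15/23]
  11 → host 5 (new)  [load 11/23]
  15 → host 6 (new)  [load 15/23]
  12 → host 5  [load 23/23]
  15 → host 7 (new)  [load 15/23]
  8 → host 2  [load 23/23]
  21 → host 8 (new)  [load 21/23]
  14 → host 9 (new)  [load 14/23]
9 hosts opened.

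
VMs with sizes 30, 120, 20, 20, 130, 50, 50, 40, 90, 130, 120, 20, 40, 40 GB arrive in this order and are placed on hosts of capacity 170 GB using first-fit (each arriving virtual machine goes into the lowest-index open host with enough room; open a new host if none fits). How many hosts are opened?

6

  30 → host 1 (new)  [load 30/170]
  120 → host 1  [load 150/170]
  20 → host 1  [load 170/170]
  20 → host 2 (new)  [load 20/170]
  130 → host 2  [load 150/170]
  50 → host 3 (new)  [load 50/170]
  50 → host 3  [load 100/170]
  40 → host 3  [load 140/170]
  90 → host 4 (new)  [load 90/170]
  130 → host 5 (new)  [load 130/170]
  120 → host 6 (new)  [load 120/170]
  20 → host 2  [load 170/170]
  40 → host 4  [load 130/170]
  40 → host 4  [load 170/170]
6 hosts opened.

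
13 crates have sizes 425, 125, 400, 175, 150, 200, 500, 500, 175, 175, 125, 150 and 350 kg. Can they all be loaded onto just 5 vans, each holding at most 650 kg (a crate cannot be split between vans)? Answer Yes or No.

No

Total = 3450 kg; ⌈3450/650⌉ = 6.
At least 6 vans are required, but only 5 are allowed.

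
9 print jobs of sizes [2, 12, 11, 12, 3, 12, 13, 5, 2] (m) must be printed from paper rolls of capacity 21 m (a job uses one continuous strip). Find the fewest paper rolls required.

Total = 13 + 12 + 12 + 12 + 11 + 5 + 3 + 2 + 2 = 72 m.
Lower bound: ⌈72/21⌉ = 4 paper rolls.
Also, 5 print jobs each exceed 21/2 m, and no two of those can share a roll, so at least 5 paper rolls are needed.
A packing using 5 paper rolls:
  roll 1: 13 + 5 + 3 = 21
  roll 2: 12 + 2 + 2 = 16
  roll 3: 12 = 12
  roll 4: 12 = 12
  roll 5: 11 = 11
This matches the lower bound, so 5 is optimal.

5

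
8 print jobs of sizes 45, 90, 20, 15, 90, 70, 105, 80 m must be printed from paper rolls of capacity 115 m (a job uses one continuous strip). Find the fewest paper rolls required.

5

Total = 105 + 90 + 90 + 80 + 70 + 45 + 20 + 15 = 515 m.
Lower bound: ⌈515/115⌉ = 5 paper rolls.
A packing using 5 paper rolls:
  roll 1: 105 = 105
  roll 2: 90 + 20 = 110
  roll 3: 90 + 15 = 105
  roll 4: 80 = 80
  roll 5: 70 + 45 = 115
This matches the lower bound, so 5 is optimal.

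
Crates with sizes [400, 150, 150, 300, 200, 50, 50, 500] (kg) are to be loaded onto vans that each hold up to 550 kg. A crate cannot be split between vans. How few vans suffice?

Total = 500 + 400 + 300 + 200 + 150 + 150 + 50 + 50 = 1800 kg.
Lower bound: ⌈1800/550⌉ = 4 vans.
A packing using 4 vans:
  van 1: 500 + 50 = 550
  van 2: 400 + 150 = 550
  van 3: 300 + 200 + 50 = 550
  van 4: 150 = 150
This matches the lower bound, so 4 is optimal.

4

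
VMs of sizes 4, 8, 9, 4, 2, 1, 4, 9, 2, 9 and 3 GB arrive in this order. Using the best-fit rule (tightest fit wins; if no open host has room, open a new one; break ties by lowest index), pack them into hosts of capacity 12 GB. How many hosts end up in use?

  4 → host 1 (new)  [load 4/12]
  8 → host 1  [load 12/12]
  9 → host 2 (new)  [load 9/12]
  4 → host 3 (new)  [load 4/12]
  2 → host 2  [load 11/12]
  1 → host 2  [load 12/12]
  4 → host 3  [load 8/12]
  9 → host 4 (new)  [load 9/12]
  2 → host 4  [load 11/12]
  9 → host 5 (new)  [load 9/12]
  3 → host 5  [load 12/12]
5 hosts opened.

5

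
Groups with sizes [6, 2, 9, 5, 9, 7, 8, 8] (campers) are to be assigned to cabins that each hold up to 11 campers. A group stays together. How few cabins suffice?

Total = 9 + 9 + 8 + 8 + 7 + 6 + 5 + 2 = 54 campers.
Lower bound: ⌈54/11⌉ = 5 cabins.
Also, 6 groups each exceed 11/2 campers, and no two of those can share a cabin, so at least 6 cabins are needed.
A packing using 6 cabins:
  cabin 1: 9 + 2 = 11
  cabin 2: 9 = 9
  cabin 3: 8 = 8
  cabin 4: 8 = 8
  cabin 5: 7 = 7
  cabin 6: 6 + 5 = 11
This matches the lower bound, so 6 is optimal.

6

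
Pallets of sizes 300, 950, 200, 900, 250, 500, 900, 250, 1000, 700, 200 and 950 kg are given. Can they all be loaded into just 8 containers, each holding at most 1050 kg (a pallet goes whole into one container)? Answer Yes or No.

Yes

A valid assignment using 8 containers:
  container 1: 1000 = 1000
  container 2: 950 = 950
  container 3: 950 = 950
  container 4: 900 = 900
  container 5: 900 = 900
  container 6: 700 + 300 = 1000
  container 7: 500 + 250 + 250 = 1000
  container 8: 200 + 200 = 400
Every load is within 1050 kg, so 8 containers suffice.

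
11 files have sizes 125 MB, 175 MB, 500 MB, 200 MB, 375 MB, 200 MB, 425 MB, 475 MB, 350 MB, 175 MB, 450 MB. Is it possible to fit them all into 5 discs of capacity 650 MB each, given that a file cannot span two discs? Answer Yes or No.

No

Total = 3450 MB; ⌈3450/650⌉ = 6.
At least 6 discs are required, but only 5 are allowed.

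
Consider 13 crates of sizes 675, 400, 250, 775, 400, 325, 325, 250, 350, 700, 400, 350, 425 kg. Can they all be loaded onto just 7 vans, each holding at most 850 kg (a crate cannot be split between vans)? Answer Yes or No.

No

Total = 5625 kg; ⌈5625/850⌉ = 7.
The bound of 7 does not rule out 7, but exhaustive search shows no assignment into 7 vans of capacity 850 kg exists — the minimum is 8.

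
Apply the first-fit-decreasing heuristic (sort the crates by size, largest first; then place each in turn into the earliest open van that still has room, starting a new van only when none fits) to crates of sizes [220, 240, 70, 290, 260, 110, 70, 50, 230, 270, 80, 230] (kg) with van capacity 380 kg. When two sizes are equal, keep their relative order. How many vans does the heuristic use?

Sorted descending: 290, 270, 260, 240, 230, 230, 220, 110, 80, 70, 70, 50.
  290 → van 1 (new)  [load 290/380]
  270 → van 2 (new)  [load 270/380]
  260 → van 3 (new)  [load 260/380]
  240 → van 4 (new)  [load 240/380]
  230 → van 5 (new)  [load 230/380]
  230 → van 6 (new)  [load 230/380]
  220 → van 7 (new)  [load 220/380]
  110 → van 2  [load 380/380]
  80 → van 1  [load 370/380]
  70 → van 3  [load 330/380]
  70 → van 4  [load 310/380]
  50 → van 3  [load 380/380]
7 vans opened.

7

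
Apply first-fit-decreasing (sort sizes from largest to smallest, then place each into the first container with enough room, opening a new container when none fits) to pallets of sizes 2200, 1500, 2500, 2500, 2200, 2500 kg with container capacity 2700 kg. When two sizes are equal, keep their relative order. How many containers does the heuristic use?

Sorted descending: 2500, 2500, 2500, 2200, 2200, 1500.
  2500 → container 1 (new)  [load 2500/2700]
  2500 → container 2 (new)  [load 2500/2700]
  2500 → container 3 (new)  [load 2500/2700]
  2200 → container 4 (new)  [load 2200/2700]
  2200 → container 5 (new)  [load 2200/2700]
  1500 → container 6 (new)  [load 1500/2700]
6 containers opened.

6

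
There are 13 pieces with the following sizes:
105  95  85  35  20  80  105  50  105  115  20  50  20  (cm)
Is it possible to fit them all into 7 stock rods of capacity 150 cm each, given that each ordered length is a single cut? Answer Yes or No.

A valid assignment using 7 stock rods:
  stock rod 1: 115 + 35 = 150
  stock rod 2: 105 + 20 + 20 = 145
  stock rod 3: 105 + 20 = 125
  stock rod 4: 105 = 105
  stock rod 5: 95 + 50 = 145
  stock rod 6: 85 + 50 = 135
  stock rod 7: 80 = 80
Every load is within 150 cm, so 7 stock rods suffice.

Yes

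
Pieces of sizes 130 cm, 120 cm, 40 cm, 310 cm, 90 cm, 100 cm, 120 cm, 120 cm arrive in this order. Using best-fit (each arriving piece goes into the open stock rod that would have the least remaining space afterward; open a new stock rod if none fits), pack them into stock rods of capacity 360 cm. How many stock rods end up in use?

4

  130 → stock rod 1 (new)  [load 130/360]
  120 → stock rod 1  [load 250/360]
  40 → stock rod 1  [load 290/360]
  310 → stock rod 2 (new)  [load 310/360]
  90 → stock rod 3 (new)  [load 90/360]
  100 → stock rod 3  [load 190/360]
  120 → stock rod 3  [load 310/360]
  120 → stock rod 4 (new)  [load 120/360]
4 stock rods opened.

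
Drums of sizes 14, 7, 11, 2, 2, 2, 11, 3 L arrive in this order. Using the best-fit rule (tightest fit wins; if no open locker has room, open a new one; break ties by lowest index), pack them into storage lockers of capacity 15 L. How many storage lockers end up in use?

4

  14 → locker 1 (new)  [load 14/15]
  7 → locker 2 (new)  [load 7/15]
  11 → locker 3 (new)  [load 11/15]
  2 → locker 3  [load 13/15]
  2 → locker 3  [load 15/15]
  2 → locker 2  [load 9/15]
  11 → locker 4 (new)  [load 11/15]
  3 → locker 4  [load 14/15]
4 storage lockers opened.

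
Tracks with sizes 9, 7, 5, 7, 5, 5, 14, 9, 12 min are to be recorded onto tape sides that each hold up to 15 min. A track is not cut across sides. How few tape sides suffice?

Total = 14 + 12 + 9 + 9 + 7 + 7 + 5 + 5 + 5 = 73 min.
Lower bound: ⌈73/15⌉ = 5 tape sides.
A packing using 6 tape sides:
  side 1: 14 = 14
  side 2: 12 = 12
  side 3: 9 + 5 = 14
  side 4: 9 + 5 = 14
  side 5: 7 + 7 = 14
  side 6: 5 = 5
No arrangement into 5 tape sides stays within capacity, so 6 is optimal.

6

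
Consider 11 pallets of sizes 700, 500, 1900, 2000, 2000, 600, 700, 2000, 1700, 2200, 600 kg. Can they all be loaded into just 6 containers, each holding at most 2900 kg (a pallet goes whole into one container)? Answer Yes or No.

A valid assignment using 6 containers:
  container 1: 2200 + 700 = 2900
  container 2: 2000 + 700 = 2700
  container 3: 2000 + 600 = 2600
  container 4: 2000 + 600 = 2600
  container 5: 1900 + 500 = 2400
  container 6: 1700 = 1700
Every load is within 2900 kg, so 6 containers suffice.

Yes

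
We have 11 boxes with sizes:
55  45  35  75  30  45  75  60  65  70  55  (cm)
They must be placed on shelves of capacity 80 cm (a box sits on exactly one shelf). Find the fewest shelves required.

Total = 75 + 75 + 70 + 65 + 60 + 55 + 55 + 45 + 45 + 35 + 30 = 610 cm.
Lower bound: ⌈610/80⌉ = 8 shelves.
Also, 9 boxes each exceed 40 cm, and no two of those can share a shelf, so at least 9 shelves are needed.
A packing using 9 shelves:
  shelf 1: 75 = 75
  shelf 2: 75 = 75
  shelf 3: 70 = 70
  shelf 4: 65 = 65
  shelf 5: 60 = 60
  shelf 6: 55 = 55
  shelf 7: 55 = 55
  shelf 8: 45 + 35 = 80
  shelf 9: 45 + 30 = 75
This matches the lower bound, so 9 is optimal.

9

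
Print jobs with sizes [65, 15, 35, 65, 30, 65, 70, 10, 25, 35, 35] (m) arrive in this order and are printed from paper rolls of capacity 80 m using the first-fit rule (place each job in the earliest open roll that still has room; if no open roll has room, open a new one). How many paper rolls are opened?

7

  65 → roll 1 (new)  [load 65/80]
  15 → roll 1  [load 80/80]
  35 → roll 2 (new)  [load 35/80]
  65 → roll 3 (new)  [load 65/80]
  30 → roll 2  [load 65/80]
  65 → roll 4 (new)  [load 65/80]
  70 → roll 5 (new)  [load 70/80]
  10 → roll 2  [load 75/80]
  25 → roll 6 (new)  [load 25/80]
  35 → roll 6  [load 60/80]
  35 → roll 7 (new)  [load 35/80]
7 paper rolls opened.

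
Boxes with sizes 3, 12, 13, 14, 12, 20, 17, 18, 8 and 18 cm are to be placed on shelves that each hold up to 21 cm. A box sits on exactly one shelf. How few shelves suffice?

8

Total = 20 + 18 + 18 + 17 + 14 + 13 + 12 + 12 + 8 + 3 = 135 cm.
Lower bound: ⌈135/21⌉ = 7 shelves.
Also, 8 boxes each exceed 21/2 cm, and no two of those can share a shelf, so at least 8 shelves are needed.
A packing using 8 shelves:
  shelf 1: 20 = 20
  shelf 2: 18 + 3 = 21
  shelf 3: 18 = 18
  shelf 4: 17 = 17
  shelf 5: 14 = 14
  shelf 6: 13 + 8 = 21
  shelf 7: 12 = 12
  shelf 8: 12 = 12
This matches the lower bound, so 8 is optimal.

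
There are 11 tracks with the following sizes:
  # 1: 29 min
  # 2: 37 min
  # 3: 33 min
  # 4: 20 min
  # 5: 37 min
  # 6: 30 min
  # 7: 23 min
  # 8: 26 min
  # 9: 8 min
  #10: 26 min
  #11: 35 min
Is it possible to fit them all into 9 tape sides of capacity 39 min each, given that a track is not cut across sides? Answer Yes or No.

Total = 304 min; ⌈304/39⌉ = 8.
10 tracks each exceed half the capacity and cannot share a side, forcing at least 10 tape sides.
At least 10 tape sides are required, but only 9 are allowed.

No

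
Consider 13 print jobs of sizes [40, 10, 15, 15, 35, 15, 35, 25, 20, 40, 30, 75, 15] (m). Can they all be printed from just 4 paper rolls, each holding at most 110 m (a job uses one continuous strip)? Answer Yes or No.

Yes

A valid assignment using 4 paper rolls:
  roll 1: 75 + 35 = 110
  roll 2: 40 + 40 + 30 = 110
  roll 3: 35 + 25 + 20 + 15 + 15 = 110
  roll 4: 15 + 15 + 10 = 40
Every load is within 110 m, so 4 paper rolls suffice.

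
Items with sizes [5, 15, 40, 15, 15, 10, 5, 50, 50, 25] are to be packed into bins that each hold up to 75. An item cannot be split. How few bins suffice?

Total = 50 + 50 + 40 + 25 + 15 + 15 + 15 + 10 + 5 + 5 = 230.
Lower bound: ⌈230/75⌉ = 4 bins.
A packing using 4 bins:
  bin 1: 50 + 25 = 75
  bin 2: 50 + 15 + 10 = 75
  bin 3: 40 + 15 + 15 + 5 = 75
  bin 4: 5 = 5
This matches the lower bound, so 4 is optimal.

4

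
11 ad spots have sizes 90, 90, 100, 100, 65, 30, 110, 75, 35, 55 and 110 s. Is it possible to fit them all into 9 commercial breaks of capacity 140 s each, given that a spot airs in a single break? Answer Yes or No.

Yes

A valid assignment using 8 commercial breaks:
  break 1: 110 + 30 = 140
  break 2: 110 = 110
  break 3: 100 + 35 = 135
  break 4: 100 = 100
  break 5: 90 = 90
  break 6: 90 = 90
  break 7: 75 + 65 = 140
  break 8: 55 = 55
That uses only 8 ≤ 9, so 9 commercial breaks are enough.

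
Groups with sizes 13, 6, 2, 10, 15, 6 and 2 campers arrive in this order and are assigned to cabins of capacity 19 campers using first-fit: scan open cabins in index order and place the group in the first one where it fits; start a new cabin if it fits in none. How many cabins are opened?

  13 → cabin 1 (new)  [load 13/19]
  6 → cabin 1  [load 19/19]
  2 → cabin 2 (new)  [load 2/19]
  10 → cabin 2  [load 12/19]
  15 → cabin 3 (new)  [load 15/19]
  6 → cabin 2  [load 18/19]
  2 → cabin 3  [load 17/19]
3 cabins opened.

3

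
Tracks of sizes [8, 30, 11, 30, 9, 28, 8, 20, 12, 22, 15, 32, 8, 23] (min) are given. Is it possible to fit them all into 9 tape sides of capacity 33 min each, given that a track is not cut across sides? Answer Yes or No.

A valid assignment using 9 tape sides:
  side 1: 32 = 32
  side 2: 30 = 30
  side 3: 30 = 30
  side 4: 28 = 28
  side 5: 23 + 9 = 32
  side 6: 22 + 11 = 33
  side 7: 20 + 12 = 32
  side 8: 15 + 8 + 8 = 31
  side 9: 8 = 8
Every load is within 33 min, so 9 tape sides suffice.

Yes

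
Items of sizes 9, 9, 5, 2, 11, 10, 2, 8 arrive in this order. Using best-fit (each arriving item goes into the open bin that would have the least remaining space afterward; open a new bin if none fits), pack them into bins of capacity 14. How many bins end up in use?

5

  9 → bin 1 (new)  [load 9/14]
  9 → bin 2 (new)  [load 9/14]
  5 → bin 1  [load 14/14]
  2 → bin 2  [load 11/14]
  11 → bin 3 (new)  [load 11/14]
  10 → bin 4 (new)  [load 10/14]
  2 → bin 2  [load 13/14]
  8 → bin 5 (new)  [load 8/14]
5 bins opened.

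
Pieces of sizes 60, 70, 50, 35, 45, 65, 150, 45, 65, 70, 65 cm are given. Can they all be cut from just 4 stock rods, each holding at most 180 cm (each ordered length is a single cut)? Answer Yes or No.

Total = 720 cm; ⌈720/180⌉ = 4.
The bound of 4 does not rule out 4, but exhaustive search shows no assignment into 4 stock rods of capacity 180 cm exists — the minimum is 5.

No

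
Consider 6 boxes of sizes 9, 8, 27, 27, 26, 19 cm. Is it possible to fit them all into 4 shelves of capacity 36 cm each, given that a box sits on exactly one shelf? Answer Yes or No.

A valid assignment using 4 shelves:
  shelf 1: 27 + 9 = 36
  shelf 2: 27 + 8 = 35
  shelf 3: 26 = 26
  shelf 4: 19 = 19
Every load is within 36 cm, so 4 shelves suffice.

Yes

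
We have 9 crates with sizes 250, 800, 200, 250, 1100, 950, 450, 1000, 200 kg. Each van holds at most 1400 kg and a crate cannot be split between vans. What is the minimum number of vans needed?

4

Total = 1100 + 1000 + 950 + 800 + 450 + 250 + 250 + 200 + 200 = 5200 kg.
Lower bound: ⌈5200/1400⌉ = 4 vans.
A packing using 4 vans:
  van 1: 1100 + 250 = 1350
  van 2: 1000 + 250 = 1250
  van 3: 950 + 450 = 1400
  van 4: 800 + 200 + 200 = 1200
This matches the lower bound, so 4 is optimal.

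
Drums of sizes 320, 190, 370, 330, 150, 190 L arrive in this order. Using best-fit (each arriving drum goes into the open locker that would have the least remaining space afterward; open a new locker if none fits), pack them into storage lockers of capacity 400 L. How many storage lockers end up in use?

5

  320 → locker 1 (new)  [load 320/400]
  190 → locker 2 (new)  [load 190/400]
  370 → locker 3 (new)  [load 370/400]
  330 → locker 4 (new)  [load 330/400]
  150 → locker 2  [load 340/400]
  190 → locker 5 (new)  [load 190/400]
5 storage lockers opened.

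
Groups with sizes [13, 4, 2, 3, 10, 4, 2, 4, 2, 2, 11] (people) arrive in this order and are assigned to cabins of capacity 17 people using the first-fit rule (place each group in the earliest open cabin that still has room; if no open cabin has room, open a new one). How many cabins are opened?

  13 → cabin 1 (new)  [load 13/17]
  4 → cabin 1  [load 17/17]
  2 → cabin 2 (new)  [load 2/17]
  3 → cabin 2  [load 5/17]
  10 → cabin 2  [load 15/17]
  4 → cabin 3 (new)  [load 4/17]
  2 → cabin 2  [load 17/17]
  4 → cabin 3  [load 8/17]
  2 → cabin 3  [load 10/17]
  2 → cabin 3  [load 12/17]
  11 → cabin 4 (new)  [load 11/17]
4 cabins opened.

4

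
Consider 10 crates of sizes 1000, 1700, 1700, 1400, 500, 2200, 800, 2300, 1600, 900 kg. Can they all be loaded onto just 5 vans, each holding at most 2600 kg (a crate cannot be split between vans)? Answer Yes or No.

Total = 14100 kg; ⌈14100/2600⌉ = 6.
At least 6 vans are required, but only 5 are allowed.

No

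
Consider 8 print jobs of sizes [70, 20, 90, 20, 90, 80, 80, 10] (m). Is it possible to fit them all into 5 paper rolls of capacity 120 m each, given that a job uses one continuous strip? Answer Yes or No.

A valid assignment using 5 paper rolls:
  roll 1: 90 + 20 + 10 = 120
  roll 2: 90 + 20 = 110
  roll 3: 80 = 80
  roll 4: 80 = 80
  roll 5: 70 = 70
Every load is within 120 m, so 5 paper rolls suffice.

Yes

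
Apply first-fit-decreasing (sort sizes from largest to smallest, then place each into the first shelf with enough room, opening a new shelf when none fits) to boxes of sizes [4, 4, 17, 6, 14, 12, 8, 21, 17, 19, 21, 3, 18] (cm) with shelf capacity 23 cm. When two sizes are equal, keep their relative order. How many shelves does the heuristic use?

Sorted descending: 21, 21, 19, 18, 17, 17, 14, 12, 8, 6, 4, 4, 3.
  21 → shelf 1 (new)  [load 21/23]
  21 → shelf 2 (new)  [load 21/23]
  19 → shelf 3 (new)  [load 19/23]
  18 → shelf 4 (new)  [load 18/23]
  17 → shelf 5 (new)  [load 17/23]
  17 → shelf 6 (new)  [load 17/23]
  14 → shelf 7 (new)  [load 14/23]
  12 → shelf 8 (new)  [load 12/23]
  8 → shelf 7  [load 22/23]
  6 → shelf 5  [load 23/23]
  4 → shelf 3  [load 23/23]
  4 → shelf 4  [load 22/23]
  3 → shelf 6  [load 20/23]
8 shelves opened.

8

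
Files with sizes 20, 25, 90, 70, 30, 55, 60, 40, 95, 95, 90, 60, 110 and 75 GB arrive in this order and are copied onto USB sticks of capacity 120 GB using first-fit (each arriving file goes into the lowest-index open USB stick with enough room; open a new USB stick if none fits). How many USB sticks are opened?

9

  20 → USB stick 1 (new)  [load 20/120]
  25 → USB stick 1  [load 45/120]
  90 → USB stick 2 (new)  [load 90/120]
  70 → USB stick 1  [load 115/120]
  30 → USB stick 2  [load 120/120]
  55 → USB stick 3 (new)  [load 55/120]
  60 → USB stick 3  [load 115/120]
  40 → USB stick 4 (new)  [load 40/120]
  95 → USB stick 5 (new)  [load 95/120]
  95 → USB stick 6 (new)  [load 95/120]
  90 → USB stick 7 (new)  [load 90/120]
  60 → USB stick 4  [load 100/120]
  110 → USB stick 8 (new)  [load 110/120]
  75 → USB stick 9 (new)  [load 75/120]
9 USB sticks opened.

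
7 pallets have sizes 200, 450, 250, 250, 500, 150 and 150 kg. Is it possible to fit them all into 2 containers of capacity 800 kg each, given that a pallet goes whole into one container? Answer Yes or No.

No

Total = 1950 kg; ⌈1950/800⌉ = 3.
At least 3 containers are required, but only 2 are allowed.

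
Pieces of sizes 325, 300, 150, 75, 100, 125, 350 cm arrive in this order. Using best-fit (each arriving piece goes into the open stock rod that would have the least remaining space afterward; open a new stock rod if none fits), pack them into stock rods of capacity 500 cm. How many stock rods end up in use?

  325 → stock rod 1 (new)  [load 325/500]
  300 → stock rod 2 (new)  [load 300/500]
  150 → stock rod 1  [load 475/500]
  75 → stock rod 2  [load 375/500]
  100 → stock rod 2  [load 475/500]
  125 → stock rod 3 (new)  [load 125/500]
  350 → stock rod 3  [load 475/500]
3 stock rods opened.

3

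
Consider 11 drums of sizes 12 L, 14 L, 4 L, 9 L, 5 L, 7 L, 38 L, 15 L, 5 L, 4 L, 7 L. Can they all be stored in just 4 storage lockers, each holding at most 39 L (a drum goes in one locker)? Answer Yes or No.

A valid assignment using 4 storage lockers:
  locker 1: 38 = 38
  locker 2: 15 + 14 + 9 = 38
  locker 3: 12 + 7 + 7 + 5 + 5 = 36
  locker 4: 4 + 4 = 8
Every load is within 39 L, so 4 storage lockers suffice.

Yes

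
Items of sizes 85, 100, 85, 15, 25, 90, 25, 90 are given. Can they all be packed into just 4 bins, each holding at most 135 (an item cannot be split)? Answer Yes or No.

No

Total = 515; ⌈515/135⌉ = 4.
5 items each exceed half the capacity and cannot share a bin, forcing at least 5 bins.
At least 5 bins are required, but only 4 are allowed.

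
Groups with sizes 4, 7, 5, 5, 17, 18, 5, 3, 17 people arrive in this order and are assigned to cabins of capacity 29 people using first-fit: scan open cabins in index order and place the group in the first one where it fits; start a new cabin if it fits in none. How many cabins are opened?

4

  4 → cabin 1 (new)  [load 4/29]
  7 → cabin 1  [load 11/29]
  5 → cabin 1  [load 16/29]
  5 → cabin 1  [load 21/29]
  17 → cabin 2 (new)  [load 17/29]
  18 → cabin 3 (new)  [load 18/29]
  5 → cabin 1  [load 26/29]
  3 → cabin 1  [load 29/29]
  17 → cabin 4 (new)  [load 17/29]
4 cabins opened.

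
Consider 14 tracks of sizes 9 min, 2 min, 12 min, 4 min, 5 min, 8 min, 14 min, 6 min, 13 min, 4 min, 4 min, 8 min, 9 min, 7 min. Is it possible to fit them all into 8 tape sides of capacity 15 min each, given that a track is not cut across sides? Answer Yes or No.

Yes

A valid assignment using 8 tape sides:
  side 1: 14 = 14
  side 2: 13 + 2 = 15
  side 3: 12 = 12
  side 4: 9 + 6 = 15
  side 5: 9 + 5 = 14
  side 6: 8 + 7 = 15
  side 7: 8 + 4 = 12
  side 8: 4 + 4 = 8
Every load is within 15 min, so 8 tape sides suffice.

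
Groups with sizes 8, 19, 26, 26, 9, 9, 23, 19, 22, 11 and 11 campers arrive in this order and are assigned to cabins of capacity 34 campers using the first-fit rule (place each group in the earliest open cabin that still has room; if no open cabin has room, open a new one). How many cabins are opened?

7

  8 → cabin 1 (new)  [load 8/34]
  19 → cabin 1  [load 27/34]
  26 → cabin 2 (new)  [load 26/34]
  26 → cabin 3 (new)  [load 26/34]
  9 → cabin 4 (new)  [load 9/34]
  9 → cabin 4  [load 18/34]
  23 → cabin 5 (new)  [load 23/34]
  19 → cabin 6 (new)  [load 19/34]
  22 → cabin 7 (new)  [load 22/34]
  11 → cabin 4  [load 29/34]
  11 → cabin 5  [load 34/34]
7 cabins opened.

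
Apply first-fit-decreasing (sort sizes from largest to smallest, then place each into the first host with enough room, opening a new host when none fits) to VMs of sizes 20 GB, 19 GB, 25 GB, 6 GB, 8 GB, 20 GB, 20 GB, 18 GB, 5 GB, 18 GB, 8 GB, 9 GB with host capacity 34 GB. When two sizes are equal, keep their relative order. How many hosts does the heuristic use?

7

Sorted descending: 25, 20, 20, 20, 19, 18, 18, 9, 8, 8, 6, 5.
  25 → host 1 (new)  [load 25/34]
  20 → host 2 (new)  [load 20/34]
  20 → host 3 (new)  [load 20/34]
  20 → host 4 (new)  [load 20/34]
  19 → host 5 (new)  [load 19/34]
  18 → host 6 (new)  [load 18/34]
  18 → host 7 (new)  [load 18/34]
  9 → host 1  [load 34/34]
  8 → host 2  [load 28/34]
  8 → host 3  [load 28/34]
  6 → host 2  [load 34/34]
  5 → host 3  [load 33/34]
7 hosts opened.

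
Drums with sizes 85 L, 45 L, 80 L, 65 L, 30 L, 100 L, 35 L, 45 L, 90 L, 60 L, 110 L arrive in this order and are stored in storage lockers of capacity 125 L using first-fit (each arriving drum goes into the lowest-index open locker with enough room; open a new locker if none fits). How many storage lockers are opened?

  85 → locker 1 (new)  [load 85/125]
  45 → locker 2 (new)  [load 45/125]
  80 → locker 2  [load 125/125]
  65 → locker 3 (new)  [load 65/125]
  30 → locker 1  [load 115/125]
  100 → locker 4 (new)  [load 100/125]
  35 → locker 3  [load 100/125]
  45 → locker 5 (new)  [load 45/125]
  90 → locker 6 (new)  [load 90/125]
  60 → locker 5  [load 105/125]
  110 → locker 7 (new)  [load 110/125]
7 storage lockers opened.

7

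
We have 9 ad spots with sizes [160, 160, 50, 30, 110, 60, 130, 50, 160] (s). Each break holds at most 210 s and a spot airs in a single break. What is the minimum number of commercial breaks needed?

5

Total = 160 + 160 + 160 + 130 + 110 + 60 + 50 + 50 + 30 = 910 s.
Lower bound: ⌈910/210⌉ = 5 commercial breaks.
A packing using 5 commercial breaks:
  break 1: 160 + 50 = 210
  break 2: 160 + 50 = 210
  break 3: 160 + 30 = 190
  break 4: 130 + 60 = 190
  break 5: 110 = 110
This matches the lower bound, so 5 is optimal.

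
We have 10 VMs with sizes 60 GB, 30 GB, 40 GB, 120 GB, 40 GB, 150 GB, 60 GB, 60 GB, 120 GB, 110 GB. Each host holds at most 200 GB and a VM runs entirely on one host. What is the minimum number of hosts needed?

5

Total = 150 + 120 + 120 + 110 + 60 + 60 + 60 + 40 + 40 + 30 = 790 GB.
Lower bound: ⌈790/200⌉ = 4 hosts.
A packing using 5 hosts:
  host 1: 150 + 40 = 190
  host 2: 120 + 60 = 180
  host 3: 120 + 60 = 180
  host 4: 110 + 60 + 30 = 200
  host 5: 40 = 40
No arrangement into 4 hosts stays within capacity, so 5 is optimal.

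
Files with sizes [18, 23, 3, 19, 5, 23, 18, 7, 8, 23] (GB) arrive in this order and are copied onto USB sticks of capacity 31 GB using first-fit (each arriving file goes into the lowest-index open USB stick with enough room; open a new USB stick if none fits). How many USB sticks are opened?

  18 → USB stick 1 (new)  [load 18/31]
  23 → USB stick 2 (new)  [load 23/31]
  3 → USB stick 1  [load 21/31]
  19 → USB stick 3 (new)  [load 19/31]
  5 → USB stick 1  [load 26/31]
  23 → USB stick 4 (new)  [load 23/31]
  18 → USB stick 5 (new)  [load 18/31]
  7 → USB stick 2  [load 30/31]
  8 → USB stick 3  [load 27/31]
  23 → USB stick 6 (new)  [load 23/31]
6 USB sticks opened.

6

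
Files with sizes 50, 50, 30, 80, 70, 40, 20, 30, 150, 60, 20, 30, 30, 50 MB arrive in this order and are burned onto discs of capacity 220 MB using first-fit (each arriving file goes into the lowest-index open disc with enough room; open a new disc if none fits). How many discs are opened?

  50 → disc 1 (new)  [load 50/220]
  50 → disc 1  [load 100/220]
  30 → disc 1  [load 130/220]
  80 → disc 1  [load 210/220]
  70 → disc 2 (new)  [load 70/220]
  40 → disc 2  [load 110/220]
  20 → disc 2  [load 130/220]
  30 → disc 2  [load 160/220]
  150 → disc 3 (new)  [load 150/220]
  60 → disc 2  [load 220/220]
  20 → disc 3  [load 170/220]
  30 → disc 3  [load 200/220]
  30 → disc 4 (new)  [load 30/220]
  50 → disc 4  [load 80/220]
4 discs opened.

4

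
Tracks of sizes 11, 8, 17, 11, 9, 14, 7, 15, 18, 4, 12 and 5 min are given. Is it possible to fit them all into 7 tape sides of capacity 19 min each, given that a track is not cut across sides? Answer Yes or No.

No

Total = 131 min; ⌈131/19⌉ = 7.
The bound of 7 does not rule out 7, but exhaustive search shows no assignment into 7 tape sides of capacity 19 min exists — the minimum is 8.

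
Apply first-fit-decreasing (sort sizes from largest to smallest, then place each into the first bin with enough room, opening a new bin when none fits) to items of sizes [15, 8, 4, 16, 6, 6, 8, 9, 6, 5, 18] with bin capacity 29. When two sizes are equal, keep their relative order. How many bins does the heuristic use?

Sorted descending: 18, 16, 15, 9, 8, 8, 6, 6, 6, 5, 4.
  18 → bin 1 (new)  [load 18/29]
  16 → bin 2 (new)  [load 16/29]
  15 → bin 3 (new)  [load 15/29]
  9 → bin 1  [load 27/29]
  8 → bin 2  [load 24/29]
  8 → bin 3  [load 23/29]
  6 → bin 3  [load 29/29]
  6 → bin 4 (new)  [load 6/29]
  6 → bin 4  [load 12/29]
  5 → bin 2  [load 29/29]
  4 → bin 4  [load 16/29]
4 bins opened.

4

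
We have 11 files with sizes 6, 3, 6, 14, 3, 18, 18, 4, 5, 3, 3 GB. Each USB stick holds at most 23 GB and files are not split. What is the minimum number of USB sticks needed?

4

Total = 18 + 18 + 14 + 6 + 6 + 5 + 4 + 3 + 3 + 3 + 3 = 83 GB.
Lower bound: ⌈83/23⌉ = 4 USB sticks.
A packing using 4 USB sticks:
  USB stick 1: 18 + 5 = 23
  USB stick 2: 18 + 4 = 22
  USB stick 3: 14 + 6 + 3 = 23
  USB stick 4: 6 + 3 + 3 + 3 = 15
This matches the lower bound, so 4 is optimal.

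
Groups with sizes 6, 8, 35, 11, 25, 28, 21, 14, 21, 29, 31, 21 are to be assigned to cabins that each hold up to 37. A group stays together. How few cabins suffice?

8

Total = 35 + 31 + 29 + 28 + 25 + 21 + 21 + 21 + 14 + 11 + 8 + 6 = 250.
Lower bound: ⌈250/37⌉ = 7 cabins.
Also, 8 groups each exceed 37/2, and no two of those can share a cabin, so at least 8 cabins are needed.
A packing using 8 cabins:
  cabin 1: 35 = 35
  cabin 2: 31 + 6 = 37
  cabin 3: 29 + 8 = 37
  cabin 4: 28 = 28
  cabin 5: 25 + 11 = 36
  cabin 6: 21 + 14 = 35
  cabin 7: 21 = 21
  cabin 8: 21 = 21
This matches the lower bound, so 8 is optimal.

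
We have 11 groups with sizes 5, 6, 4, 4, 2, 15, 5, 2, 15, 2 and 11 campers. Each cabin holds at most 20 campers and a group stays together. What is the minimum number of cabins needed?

Total = 15 + 15 + 11 + 6 + 5 + 5 + 4 + 4 + 2 + 2 + 2 = 71 campers.
Lower bound: ⌈71/20⌉ = 4 cabins.
A packing using 4 cabins:
  cabin 1: 15 + 5 = 20
  cabin 2: 15 + 5 = 20
  cabin 3: 11 + 6 + 2 = 19
  cabin 4: 4 + 4 + 2 + 2 = 12
This matches the lower bound, so 4 is optimal.

4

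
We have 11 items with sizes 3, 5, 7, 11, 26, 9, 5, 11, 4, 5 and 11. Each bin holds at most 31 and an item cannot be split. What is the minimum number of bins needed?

Total = 26 + 11 + 11 + 11 + 9 + 7 + 5 + 5 + 5 + 4 + 3 = 97.
Lower bound: ⌈97/31⌉ = 4 bins.
A packing using 4 bins:
  bin 1: 26 + 5 = 31
  bin 2: 11 + 11 + 9 = 31
  bin 3: 11 + 7 + 5 + 5 + 3 = 31
  bin 4: 4 = 4
This matches the lower bound, so 4 is optimal.

4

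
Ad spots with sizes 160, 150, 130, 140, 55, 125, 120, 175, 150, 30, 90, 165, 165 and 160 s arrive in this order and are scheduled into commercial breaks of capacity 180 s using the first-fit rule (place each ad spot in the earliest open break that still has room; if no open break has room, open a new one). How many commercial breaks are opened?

  160 → break 1 (new)  [load 160/180]
  150 → break 2 (new)  [load 150/180]
  130 → break 3 (new)  [load 130/180]
  140 → break 4 (new)  [load 140/180]
  55 → break 5 (new)  [load 55/180]
  125 → break 5  [load 180/180]
  120 → break 6 (new)  [load 120/180]
  175 → break 7 (new)  [load 175/180]
  150 → break 8 (new)  [load 150/180]
  30 → break 2  [load 180/180]
  90 → break 9 (new)  [load 90/180]
  165 → break 10 (new)  [load 165/180]
  165 → break 11 (new)  [load 165/180]
  160 → break 12 (new)  [load 160/180]
12 commercial breaks opened.

12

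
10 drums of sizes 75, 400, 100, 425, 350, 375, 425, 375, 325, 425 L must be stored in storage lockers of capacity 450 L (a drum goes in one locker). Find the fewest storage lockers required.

8

Total = 425 + 425 + 425 + 400 + 375 + 375 + 350 + 325 + 100 + 75 = 3275 L.
Lower bound: ⌈3275/450⌉ = 8 storage lockers.
A packing using 8 storage lockers:
  locker 1: 425 = 425
  locker 2: 425 = 425
  locker 3: 425 = 425
  locker 4: 400 = 400
  locker 5: 375 + 75 = 450
  locker 6: 375 = 375
  locker 7: 350 + 100 = 450
  locker 8: 325 = 325
This matches the lower bound, so 8 is optimal.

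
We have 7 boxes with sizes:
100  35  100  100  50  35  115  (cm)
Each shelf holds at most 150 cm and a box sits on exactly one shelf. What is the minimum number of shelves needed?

4

Total = 115 + 100 + 100 + 100 + 50 + 35 + 35 = 535 cm.
Lower bound: ⌈535/150⌉ = 4 shelves.
A packing using 4 shelves:
  shelf 1: 115 + 35 = 150
  shelf 2: 100 + 50 = 150
  shelf 3: 100 + 35 = 135
  shelf 4: 100 = 100
This matches the lower bound, so 4 is optimal.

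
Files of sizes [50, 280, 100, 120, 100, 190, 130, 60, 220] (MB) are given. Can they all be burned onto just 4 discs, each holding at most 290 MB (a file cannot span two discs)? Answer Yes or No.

Total = 1250 MB; ⌈1250/290⌉ = 5.
At least 5 discs are required, but only 4 are allowed.

No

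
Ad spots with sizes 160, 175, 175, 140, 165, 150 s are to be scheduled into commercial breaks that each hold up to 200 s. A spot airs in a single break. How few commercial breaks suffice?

Total = 175 + 175 + 165 + 160 + 150 + 140 = 965 s.
Lower bound: ⌈965/200⌉ = 5 commercial breaks.
Also, 6 ad spots each exceed 100 s, and no two of those can share a break, so at least 6 commercial breaks are needed.
A packing using 6 commercial breaks:
  break 1: 175 = 175
  break 2: 175 = 175
  break 3: 165 = 165
  break 4: 160 = 160
  break 5: 150 = 150
  break 6: 140 = 140
This matches the lower bound, so 6 is optimal.

6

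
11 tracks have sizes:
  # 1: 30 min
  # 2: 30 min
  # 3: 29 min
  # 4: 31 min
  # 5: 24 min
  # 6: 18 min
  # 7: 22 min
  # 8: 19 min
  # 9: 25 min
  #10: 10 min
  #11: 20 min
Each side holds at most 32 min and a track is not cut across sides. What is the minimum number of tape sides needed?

10

Total = 31 + 30 + 30 + 29 + 25 + 24 + 22 + 20 + 19 + 18 + 10 = 258 min.
Lower bound: ⌈258/32⌉ = 9 tape sides.
Also, 10 tracks each exceed 16 min, and no two of those can share a side, so at least 10 tape sides are needed.
A packing using 10 tape sides:
  side 1: 31 = 31
  side 2: 30 = 30
  side 3: 30 = 30
  side 4: 29 = 29
  side 5: 25 = 25
  side 6: 24 = 24
  side 7: 22 + 10 = 32
  side 8: 20 = 20
  side 9: 19 = 19
  side 10: 18 = 18
This matches the lower bound, so 10 is optimal.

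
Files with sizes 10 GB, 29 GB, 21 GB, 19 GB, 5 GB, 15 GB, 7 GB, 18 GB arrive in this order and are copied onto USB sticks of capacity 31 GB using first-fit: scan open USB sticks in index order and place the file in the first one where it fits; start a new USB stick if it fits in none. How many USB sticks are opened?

5

  10 → USB stick 1 (new)  [load 10/31]
  29 → USB stick 2 (new)  [load 29/31]
  21 → USB stick 1  [load 31/31]
  19 → USB stick 3 (new)  [load 19/31]
  5 → USB stick 3  [load 24/31]
  15 → USB stick 4 (new)  [load 15/31]
  7 → USB stick 3  [load 31/31]
  18 → USB stick 5 (new)  [load 18/31]
5 USB sticks opened.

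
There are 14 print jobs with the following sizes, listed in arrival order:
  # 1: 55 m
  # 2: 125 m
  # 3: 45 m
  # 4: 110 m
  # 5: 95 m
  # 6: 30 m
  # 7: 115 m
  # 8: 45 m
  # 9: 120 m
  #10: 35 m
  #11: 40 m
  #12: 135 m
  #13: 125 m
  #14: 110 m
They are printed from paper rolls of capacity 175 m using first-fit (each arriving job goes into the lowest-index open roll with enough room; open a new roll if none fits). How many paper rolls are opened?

  55 → roll 1 (new)  [load 55/175]
  125 → roll 2 (new)  [load 125/175]
  45 → roll 1  [load 100/175]
  110 → roll 3 (new)  [load 110/175]
  95 → roll 4 (new)  [load 95/175]
  30 → roll 1  [load 130/175]
  115 → roll 5 (new)  [load 115/175]
  45 → roll 1  [load 175/175]
  120 → roll 6 (new)  [load 120/175]
  35 → roll 2  [load 160/175]
  40 → roll 3  [load 150/175]
  135 → roll 7 (new)  [load 135/175]
  125 → roll 8 (new)  [load 125/175]
  110 → roll 9 (new)  [load 110/175]
9 paper rolls opened.

9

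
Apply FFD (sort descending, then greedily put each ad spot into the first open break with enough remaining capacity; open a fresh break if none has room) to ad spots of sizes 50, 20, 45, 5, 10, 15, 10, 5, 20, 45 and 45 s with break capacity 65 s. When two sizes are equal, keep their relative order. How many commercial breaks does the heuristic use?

Sorted descending: 50, 45, 45, 45, 20, 20, 15, 10, 10, 5, 5.
  50 → break 1 (new)  [load 50/65]
  45 → break 2 (new)  [load 45/65]
  45 → break 3 (new)  [load 45/65]
  45 → break 4 (new)  [load 45/65]
  20 → break 2  [load 65/65]
  20 → break 3  [load 65/65]
  15 → break 1  [load 65/65]
  10 → break 4  [load 55/65]
  10 → break 4  [load 65/65]
  5 → break 5 (new)  [load 5/65]
  5 → break 5  [load 10/65]
5 commercial breaks opened.

5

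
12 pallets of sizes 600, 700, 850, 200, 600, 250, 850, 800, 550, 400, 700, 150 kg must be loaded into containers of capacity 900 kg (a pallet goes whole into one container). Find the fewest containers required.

Total = 850 + 850 + 800 + 700 + 700 + 600 + 600 + 550 + 400 + 250 + 200 + 150 = 6650 kg.
Lower bound: ⌈6650/900⌉ = 8 containers.
A packing using 9 containers:
  container 1: 850 = 850
  container 2: 850 = 850
  container 3: 800 = 800
  container 4: 700 + 200 = 900
  container 5: 700 + 150 = 850
  container 6: 600 + 250 = 850
  container 7: 600 = 600
  container 8: 550 = 550
  container 9: 400 = 400
No arrangement into 8 containers stays within capacity, so 9 is optimal.

9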